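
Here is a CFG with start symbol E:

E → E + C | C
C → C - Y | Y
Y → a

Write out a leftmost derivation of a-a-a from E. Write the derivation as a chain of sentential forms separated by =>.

E => C => C-Y => C-Y-Y => Y-Y-Y => a-Y-Y => a-a-Y => a-a-a

E => C   [E → C]
C => C-Y   [C → C - Y]
C-Y => C-Y-Y   [C → C - Y]
C-Y-Y => Y-Y-Y   [C → Y]
Y-Y-Y => a-Y-Y   [Y → a]
a-Y-Y => a-a-Y   [Y → a]
a-a-Y => a-a-a   [Y → a]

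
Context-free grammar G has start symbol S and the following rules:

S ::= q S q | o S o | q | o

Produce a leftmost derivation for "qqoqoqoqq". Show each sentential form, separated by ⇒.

S ⇒ qSq ⇒ qqSqq ⇒ qqoSoqq ⇒ qqoqSqoqq ⇒ qqoqoqoqq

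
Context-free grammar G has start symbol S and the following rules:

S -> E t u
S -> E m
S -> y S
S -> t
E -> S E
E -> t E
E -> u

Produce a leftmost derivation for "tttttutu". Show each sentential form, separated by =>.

S => Etu => tEtu => tSEtu => ttEtu => tttEtu => tttSEtu => ttttEtu => ttttSEtu => tttttEtu => tttttutu

S => Etu   [S -> E t u]
Etu => tEtu   [E -> t E]
tEtu => tSEtu   [E -> S E]
tSEtu => ttEtu   [S -> t]
ttEtu => tttEtu   [E -> t E]
tttEtu => tttSEtu   [E -> S E]
tttSEtu => ttttEtu   [S -> t]
ttttEtu => ttttSEtu   [E -> S E]
ttttSEtu => tttttEtu   [S -> t]
tttttEtu => tttttutu   [E -> u]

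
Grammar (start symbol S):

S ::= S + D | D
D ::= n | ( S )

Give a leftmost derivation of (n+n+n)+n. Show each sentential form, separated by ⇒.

S ⇒ S+D ⇒ D+D ⇒ (S)+D ⇒ (S+D)+D ⇒ (S+D+D)+D ⇒ (D+D+D)+D ⇒ (n+D+D)+D ⇒ (n+n+D)+D ⇒ (n+n+n)+D ⇒ (n+n+n)+n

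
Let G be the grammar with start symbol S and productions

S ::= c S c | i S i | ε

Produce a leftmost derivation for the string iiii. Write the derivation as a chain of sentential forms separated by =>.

S => iSi => iiSii => iiii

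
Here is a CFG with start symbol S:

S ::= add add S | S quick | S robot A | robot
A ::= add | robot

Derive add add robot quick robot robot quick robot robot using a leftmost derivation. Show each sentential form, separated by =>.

S => add add S => add add S robot A => add add S quick robot A => add add S robot A quick robot A => add add S quick robot A quick robot A => add add robot quick robot A quick robot A => add add robot quick robot robot quick robot A => add add robot quick robot robot quick robot robot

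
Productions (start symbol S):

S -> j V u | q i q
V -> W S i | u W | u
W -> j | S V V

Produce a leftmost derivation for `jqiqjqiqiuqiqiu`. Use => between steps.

S => jVu   [S -> j V u]
jVu => jWSiu   [V -> W S i]
jWSiu => jSVVSiu   [W -> S V V]
jSVVSiu => jqiqVVSiu   [S -> q i q]
jqiqVVSiu => jqiqWSiVSiu   [V -> W S i]
jqiqWSiVSiu => jqiqjSiVSiu   [W -> j]
jqiqjSiVSiu => jqiqjqiqiVSiu   [S -> q i q]
jqiqjqiqiVSiu => jqiqjqiqiuSiu   [V -> u]
jqiqjqiqiuSiu => jqiqjqiqiuqiqiu   [S -> q i q]

S => jVu => jWSiu => jSVVSiu => jqiqVVSiu => jqiqWSiVSiu => jqiqjSiVSiu => jqiqjqiqiVSiu => jqiqjqiqiuSiu => jqiqjqiqiuqiqiu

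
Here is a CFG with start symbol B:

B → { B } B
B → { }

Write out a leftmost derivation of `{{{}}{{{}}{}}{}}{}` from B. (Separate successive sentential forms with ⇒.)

B ⇒ {B}B   [B → { B } B]
{B}B ⇒ {{B}B}B   [B → { B } B]
{{B}B}B ⇒ {{{}}B}B   [B → { }]
{{{}}B}B ⇒ {{{}}{B}B}B   [B → { B } B]
{{{}}{B}B}B ⇒ {{{}}{{B}B}B}B   [B → { B } B]
{{{}}{{B}B}B}B ⇒ {{{}}{{{}}B}B}B   [B → { }]
{{{}}{{{}}B}B}B ⇒ {{{}}{{{}}{}}B}B   [B → { }]
{{{}}{{{}}{}}B}B ⇒ {{{}}{{{}}{}}{}}B   [B → { }]
{{{}}{{{}}{}}{}}B ⇒ {{{}}{{{}}{}}{}}{}   [B → { }]

B ⇒ {B}B ⇒ {{B}B}B ⇒ {{{}}B}B ⇒ {{{}}{B}B}B ⇒ {{{}}{{B}B}B}B ⇒ {{{}}{{{}}B}B}B ⇒ {{{}}{{{}}{}}B}B ⇒ {{{}}{{{}}{}}{}}B ⇒ {{{}}{{{}}{}}{}}{}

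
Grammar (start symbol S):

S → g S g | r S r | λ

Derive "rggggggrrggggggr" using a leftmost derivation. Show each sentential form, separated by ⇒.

S ⇒ rSr ⇒ rgSgr ⇒ rggSggr ⇒ rgggSgggr ⇒ rggggSggggr ⇒ rgggggSgggggr ⇒ rggggggSggggggr ⇒ rggggggrSrggggggr ⇒ rggggggrrggggggr

S ⇒ rSr   [S → r S r]
rSr ⇒ rgSgr   [S → g S g]
rgSgr ⇒ rggSggr   [S → g S g]
rggSggr ⇒ rgggSgggr   [S → g S g]
rgggSgggr ⇒ rggggSggggr   [S → g S g]
rggggSggggr ⇒ rgggggSgggggr   [S → g S g]
rgggggSgggggr ⇒ rggggggSggggggr   [S → g S g]
rggggggSggggggr ⇒ rggggggrSrggggggr   [S → r S r]
rggggggrSrggggggr ⇒ rggggggrrggggggr   [S → λ]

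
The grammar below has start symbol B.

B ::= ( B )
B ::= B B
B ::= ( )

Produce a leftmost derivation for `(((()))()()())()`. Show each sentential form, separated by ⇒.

B ⇒ BB ⇒ (B)B ⇒ (BB)B ⇒ (BBB)B ⇒ (BBBB)B ⇒ ((B)BBB)B ⇒ (((B))BBB)B ⇒ (((()))BBB)B ⇒ (((()))()BB)B ⇒ (((()))()()B)B ⇒ (((()))()()())B ⇒ (((()))()()())()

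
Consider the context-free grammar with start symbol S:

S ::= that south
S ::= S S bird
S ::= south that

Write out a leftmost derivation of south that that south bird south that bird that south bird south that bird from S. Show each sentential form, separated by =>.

S => S S bird => S S bird S bird => S S bird S bird S bird => S S bird S bird S bird S bird => south that S bird S bird S bird S bird => south that that south bird S bird S bird S bird => south that that south bird south that bird S bird S bird => south that that south bird south that bird that south bird S bird => south that that south bird south that bird that south bird south that bird

S => S S bird   [S ::= S S bird]
S S bird => S S bird S bird   [S ::= S S bird]
S S bird S bird => S S bird S bird S bird   [S ::= S S bird]
S S bird S bird S bird => S S bird S bird S bird S bird   [S ::= S S bird]
S S bird S bird S bird S bird => south that S bird S bird S bird S bird   [S ::= south that]
south that S bird S bird S bird S bird => south that that south bird S bird S bird S bird   [S ::= that south]
south that that south bird S bird S bird S bird => south that that south bird south that bird S bird S bird   [S ::= south that]
south that that south bird south that bird S bird S bird => south that that south bird south that bird that south bird S bird   [S ::= that south]
south that that south bird south that bird that south bird S bird => south that that south bird south that bird that south bird south that bird   [S ::= south that]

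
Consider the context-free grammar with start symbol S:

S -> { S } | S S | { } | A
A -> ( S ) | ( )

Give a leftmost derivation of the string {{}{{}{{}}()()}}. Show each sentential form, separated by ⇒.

S⇒{S}⇒{SS}⇒{{}S}⇒{{}{S}}⇒{{}{SS}}⇒{{}{{}S}}⇒{{}{{}SS}}⇒{{}{{}{S}S}}⇒{{}{{}{{}}S}}⇒{{}{{}{{}}SS}}⇒{{}{{}{{}}AS}}⇒{{}{{}{{}}()S}}⇒{{}{{}{{}}()A}}⇒{{}{{}{{}}()()}}

S ⇒ {S}   [S -> { S }]
{S} ⇒ {SS}   [S -> S S]
{SS} ⇒ {{}S}   [S -> { }]
{{}S} ⇒ {{}{S}}   [S -> { S }]
{{}{S}} ⇒ {{}{SS}}   [S -> S S]
{{}{SS}} ⇒ {{}{{}S}}   [S -> { }]
{{}{{}S}} ⇒ {{}{{}SS}}   [S -> S S]
{{}{{}SS}} ⇒ {{}{{}{S}S}}   [S -> { S }]
{{}{{}{S}S}} ⇒ {{}{{}{{}}S}}   [S -> { }]
{{}{{}{{}}S}} ⇒ {{}{{}{{}}SS}}   [S -> S S]
{{}{{}{{}}SS}} ⇒ {{}{{}{{}}AS}}   [S -> A]
{{}{{}{{}}AS}} ⇒ {{}{{}{{}}()S}}   [A -> ( )]
{{}{{}{{}}()S}} ⇒ {{}{{}{{}}()A}}   [S -> A]
{{}{{}{{}}()A}} ⇒ {{}{{}{{}}()()}}   [A -> ( )]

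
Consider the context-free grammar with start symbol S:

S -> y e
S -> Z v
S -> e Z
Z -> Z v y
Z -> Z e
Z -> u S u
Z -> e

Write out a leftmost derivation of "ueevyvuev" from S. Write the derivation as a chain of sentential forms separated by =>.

S => Zv => Zev => uSuev => uZvuev => uZvyvuev => uZevyvuev => ueevyvuev

S => Zv   [S -> Z v]
Zv => Zev   [Z -> Z e]
Zev => uSuev   [Z -> u S u]
uSuev => uZvuev   [S -> Z v]
uZvuev => uZvyvuev   [Z -> Z v y]
uZvyvuev => uZevyvuev   [Z -> Z e]
uZevyvuev => ueevyvuev   [Z -> e]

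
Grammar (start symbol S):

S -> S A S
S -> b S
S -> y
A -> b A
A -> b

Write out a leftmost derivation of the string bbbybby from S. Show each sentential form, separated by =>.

S => bS   [S -> b S]
bS => bbS   [S -> b S]
bbS => bbbS   [S -> b S]
bbbS => bbbSAS   [S -> S A S]
bbbSAS => bbbyAS   [S -> y]
bbbyAS => bbbybAS   [A -> b A]
bbbybAS => bbbybbS   [A -> b]
bbbybbS => bbbybby   [S -> y]

S => bS => bbS => bbbS => bbbSAS => bbbyAS => bbbybAS => bbbybbS => bbbybby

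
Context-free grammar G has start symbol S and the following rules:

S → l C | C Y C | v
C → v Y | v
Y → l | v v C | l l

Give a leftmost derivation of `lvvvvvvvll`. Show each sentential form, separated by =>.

S => lC => lvY => lvvvC => lvvvvY => lvvvvvvC => lvvvvvvvY => lvvvvvvvll

S => lC   [S → l C]
lC => lvY   [C → v Y]
lvY => lvvvC   [Y → v v C]
lvvvC => lvvvvY   [C → v Y]
lvvvvY => lvvvvvvC   [Y → v v C]
lvvvvvvC => lvvvvvvvY   [C → v Y]
lvvvvvvvY => lvvvvvvvll   [Y → l l]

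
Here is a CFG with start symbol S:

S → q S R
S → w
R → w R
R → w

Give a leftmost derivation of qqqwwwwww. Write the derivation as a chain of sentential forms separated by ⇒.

S ⇒ qSR   [S → q S R]
qSR ⇒ qqSRR   [S → q S R]
qqSRR ⇒ qqqSRRR   [S → q S R]
qqqSRRR ⇒ qqqwRRR   [S → w]
qqqwRRR ⇒ qqqwwRR   [R → w]
qqqwwRR ⇒ qqqwwwRR   [R → w R]
qqqwwwRR ⇒ qqqwwwwRR   [R → w R]
qqqwwwwRR ⇒ qqqwwwwwR   [R → w]
qqqwwwwwR ⇒ qqqwwwwww   [R → w]

S ⇒ qSR ⇒ qqSRR ⇒ qqqSRRR ⇒ qqqwRRR ⇒ qqqwwRR ⇒ qqqwwwRR ⇒ qqqwwwwRR ⇒ qqqwwwwwR ⇒ qqqwwwwww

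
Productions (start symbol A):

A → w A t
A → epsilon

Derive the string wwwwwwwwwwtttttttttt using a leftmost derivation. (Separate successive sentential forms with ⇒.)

A ⇒ wAt ⇒ wwAtt ⇒ wwwAttt ⇒ wwwwAtttt ⇒ wwwwwAttttt ⇒ wwwwwwAtttttt ⇒ wwwwwwwAttttttt ⇒ wwwwwwwwAtttttttt ⇒ wwwwwwwwwAttttttttt ⇒ wwwwwwwwwwAtttttttttt ⇒ wwwwwwwwwwtttttttttt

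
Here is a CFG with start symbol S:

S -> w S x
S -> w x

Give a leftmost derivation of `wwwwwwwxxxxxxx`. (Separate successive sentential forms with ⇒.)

S⇒wSx⇒wwSxx⇒wwwSxxx⇒wwwwSxxxx⇒wwwwwSxxxxx⇒wwwwwwSxxxxxx⇒wwwwwwwxxxxxxx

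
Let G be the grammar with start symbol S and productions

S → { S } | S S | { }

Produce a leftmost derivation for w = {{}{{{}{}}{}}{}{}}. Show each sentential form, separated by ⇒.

S ⇒ {S}   [S → { S }]
{S} ⇒ {SS}   [S → S S]
{SS} ⇒ {SSS}   [S → S S]
{SSS} ⇒ {{}SS}   [S → { }]
{{}SS} ⇒ {{}SSS}   [S → S S]
{{}SSS} ⇒ {{}{S}SS}   [S → { S }]
{{}{S}SS} ⇒ {{}{SS}SS}   [S → S S]
{{}{SS}SS} ⇒ {{}{{S}S}SS}   [S → { S }]
{{}{{S}S}SS} ⇒ {{}{{SS}S}SS}   [S → S S]
{{}{{SS}S}SS} ⇒ {{}{{{}S}S}SS}   [S → { }]
{{}{{{}S}S}SS} ⇒ {{}{{{}{}}S}SS}   [S → { }]
{{}{{{}{}}S}SS} ⇒ {{}{{{}{}}{}}SS}   [S → { }]
{{}{{{}{}}{}}SS} ⇒ {{}{{{}{}}{}}{}S}   [S → { }]
{{}{{{}{}}{}}{}S} ⇒ {{}{{{}{}}{}}{}{}}   [S → { }]

S ⇒ {S} ⇒ {SS} ⇒ {SSS} ⇒ {{}SS} ⇒ {{}SSS} ⇒ {{}{S}SS} ⇒ {{}{SS}SS} ⇒ {{}{{S}S}SS} ⇒ {{}{{SS}S}SS} ⇒ {{}{{{}S}S}SS} ⇒ {{}{{{}{}}S}SS} ⇒ {{}{{{}{}}{}}SS} ⇒ {{}{{{}{}}{}}{}S} ⇒ {{}{{{}{}}{}}{}{}}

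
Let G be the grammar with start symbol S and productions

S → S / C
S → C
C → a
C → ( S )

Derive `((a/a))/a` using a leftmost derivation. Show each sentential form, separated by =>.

S => S/C => C/C => (S)/C => (C)/C => ((S))/C => ((S/C))/C => ((C/C))/C => ((a/C))/C => ((a/a))/C => ((a/a))/a

S => S/C   [S → S / C]
S/C => C/C   [S → C]
C/C => (S)/C   [C → ( S )]
(S)/C => (C)/C   [S → C]
(C)/C => ((S))/C   [C → ( S )]
((S))/C => ((S/C))/C   [S → S / C]
((S/C))/C => ((C/C))/C   [S → C]
((C/C))/C => ((a/C))/C   [C → a]
((a/C))/C => ((a/a))/C   [C → a]
((a/a))/C => ((a/a))/a   [C → a]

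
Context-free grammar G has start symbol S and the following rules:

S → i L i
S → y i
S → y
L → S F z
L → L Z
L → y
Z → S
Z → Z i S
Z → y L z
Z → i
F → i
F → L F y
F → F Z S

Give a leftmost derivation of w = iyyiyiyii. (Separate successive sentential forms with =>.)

S => iLi   [S → i L i]
iLi => iLZi   [L → L Z]
iLZi => iyZi   [L → y]
iyZi => iyZiSi   [Z → Z i S]
iyZiSi => iyZiSiSi   [Z → Z i S]
iyZiSiSi => iySiSiSi   [Z → S]
iySiSiSi => iyyiSiSi   [S → y]
iyyiSiSi => iyyiyiSi   [S → y]
iyyiyiSi => iyyiyiyii   [S → y i]

S => iLi => iLZi => iyZi => iyZiSi => iyZiSiSi => iySiSiSi => iyyiSiSi => iyyiyiSi => iyyiyiyii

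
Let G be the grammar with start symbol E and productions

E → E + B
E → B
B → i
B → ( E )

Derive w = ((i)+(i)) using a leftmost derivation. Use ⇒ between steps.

E ⇒ B   [E → B]
B ⇒ (E)   [B → ( E )]
(E) ⇒ (E+B)   [E → E + B]
(E+B) ⇒ (B+B)   [E → B]
(B+B) ⇒ ((E)+B)   [B → ( E )]
((E)+B) ⇒ ((B)+B)   [E → B]
((B)+B) ⇒ ((i)+B)   [B → i]
((i)+B) ⇒ ((i)+(E))   [B → ( E )]
((i)+(E)) ⇒ ((i)+(B))   [E → B]
((i)+(B)) ⇒ ((i)+(i))   [B → i]

E ⇒ B ⇒ (E) ⇒ (E+B) ⇒ (B+B) ⇒ ((E)+B) ⇒ ((B)+B) ⇒ ((i)+B) ⇒ ((i)+(E)) ⇒ ((i)+(B)) ⇒ ((i)+(i))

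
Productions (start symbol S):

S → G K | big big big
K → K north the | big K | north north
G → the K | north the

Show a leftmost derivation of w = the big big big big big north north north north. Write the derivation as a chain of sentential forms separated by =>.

S => G K => the K K => the big K K => the big big K K => the big big big K K => the big big big big K K => the big big big big big K K => the big big big big big north north K => the big big big big big north north north north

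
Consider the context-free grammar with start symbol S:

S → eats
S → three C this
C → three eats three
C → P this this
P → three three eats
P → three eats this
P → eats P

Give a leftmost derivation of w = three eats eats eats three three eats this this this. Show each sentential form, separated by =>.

S => three C this => three P this this this => three eats P this this this => three eats eats P this this this => three eats eats eats P this this this => three eats eats eats three three eats this this this

S => three C this   [S → three C this]
three C this => three P this this this   [C → P this this]
three P this this this => three eats P this this this   [P → eats P]
three eats P this this this => three eats eats P this this this   [P → eats P]
three eats eats P this this this => three eats eats eats P this this this   [P → eats P]
three eats eats eats P this this this => three eats eats eats three three eats this this this   [P → three three eats]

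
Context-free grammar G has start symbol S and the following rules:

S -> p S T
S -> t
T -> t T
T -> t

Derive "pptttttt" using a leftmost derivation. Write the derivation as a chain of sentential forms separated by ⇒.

S ⇒ pST ⇒ ppSTT ⇒ pptTT ⇒ ppttTT ⇒ pptttT ⇒ ppttttT ⇒ pptttttT ⇒ pptttttt

S ⇒ pST   [S -> p S T]
pST ⇒ ppSTT   [S -> p S T]
ppSTT ⇒ pptTT   [S -> t]
pptTT ⇒ ppttTT   [T -> t T]
ppttTT ⇒ pptttT   [T -> t]
pptttT ⇒ ppttttT   [T -> t T]
ppttttT ⇒ pptttttT   [T -> t T]
pptttttT ⇒ pptttttt   [T -> t]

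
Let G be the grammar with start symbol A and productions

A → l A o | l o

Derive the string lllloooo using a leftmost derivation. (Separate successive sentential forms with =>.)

A => lAo => llAoo => lllAooo => lllloooo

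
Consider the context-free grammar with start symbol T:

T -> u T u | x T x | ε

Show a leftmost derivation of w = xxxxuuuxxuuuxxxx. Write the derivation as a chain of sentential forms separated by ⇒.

T ⇒ xTx ⇒ xxTxx ⇒ xxxTxxx ⇒ xxxxTxxxx ⇒ xxxxuTuxxxx ⇒ xxxxuuTuuxxxx ⇒ xxxxuuuTuuuxxxx ⇒ xxxxuuuxTxuuuxxxx ⇒ xxxxuuuxxuuuxxxx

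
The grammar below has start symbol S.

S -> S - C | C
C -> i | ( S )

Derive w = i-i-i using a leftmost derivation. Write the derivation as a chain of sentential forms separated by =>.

S => S-C => S-C-C => C-C-C => i-C-C => i-i-C => i-i-i

S => S-C   [S -> S - C]
S-C => S-C-C   [S -> S - C]
S-C-C => C-C-C   [S -> C]
C-C-C => i-C-C   [C -> i]
i-C-C => i-i-C   [C -> i]
i-i-C => i-i-i   [C -> i]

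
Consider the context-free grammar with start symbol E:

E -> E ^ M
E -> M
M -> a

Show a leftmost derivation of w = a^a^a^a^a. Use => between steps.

E => E^M => E^M^M => E^M^M^M => E^M^M^M^M => M^M^M^M^M => a^M^M^M^M => a^a^M^M^M => a^a^a^M^M => a^a^a^a^M => a^a^a^a^a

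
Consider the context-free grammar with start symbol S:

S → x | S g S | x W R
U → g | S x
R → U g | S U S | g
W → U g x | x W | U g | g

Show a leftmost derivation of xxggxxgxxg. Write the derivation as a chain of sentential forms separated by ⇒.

S ⇒ xWR   [S → x W R]
xWR ⇒ xxWR   [W → x W]
xxWR ⇒ xxUgxR   [W → U g x]
xxUgxR ⇒ xxggxR   [U → g]
xxggxR ⇒ xxggxUg   [R → U g]
xxggxUg ⇒ xxggxSxg   [U → S x]
xxggxSxg ⇒ xxggxSgSxg   [S → S g S]
xxggxSgSxg ⇒ xxggxxgSxg   [S → x]
xxggxxgSxg ⇒ xxggxxgxxg   [S → x]

S⇒xWR⇒xxWR⇒xxUgxR⇒xxggxR⇒xxggxUg⇒xxggxSxg⇒xxggxSgSxg⇒xxggxxgSxg⇒xxggxxgxxg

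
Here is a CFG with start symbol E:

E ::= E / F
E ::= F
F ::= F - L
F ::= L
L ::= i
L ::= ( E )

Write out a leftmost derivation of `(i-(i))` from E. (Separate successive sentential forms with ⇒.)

E ⇒ F   [E ::= F]
F ⇒ L   [F ::= L]
L ⇒ (E)   [L ::= ( E )]
(E) ⇒ (F)   [E ::= F]
(F) ⇒ (F-L)   [F ::= F - L]
(F-L) ⇒ (L-L)   [F ::= L]
(L-L) ⇒ (i-L)   [L ::= i]
(i-L) ⇒ (i-(E))   [L ::= ( E )]
(i-(E)) ⇒ (i-(F))   [E ::= F]
(i-(F)) ⇒ (i-(L))   [F ::= L]
(i-(L)) ⇒ (i-(i))   [L ::= i]

E ⇒ F ⇒ L ⇒ (E) ⇒ (F) ⇒ (F-L) ⇒ (L-L) ⇒ (i-L) ⇒ (i-(E)) ⇒ (i-(F)) ⇒ (i-(L)) ⇒ (i-(i))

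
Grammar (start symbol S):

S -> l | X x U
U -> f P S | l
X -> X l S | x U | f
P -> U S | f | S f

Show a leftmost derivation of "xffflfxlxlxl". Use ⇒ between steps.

S ⇒ XxU   [S -> X x U]
XxU ⇒ xUxU   [X -> x U]
xUxU ⇒ xfPSxU   [U -> f P S]
xfPSxU ⇒ xffSxU   [P -> f]
xffSxU ⇒ xffXxUxU   [S -> X x U]
xffXxUxU ⇒ xffXlSxUxU   [X -> X l S]
xffXlSxUxU ⇒ xffflSxUxU   [X -> f]
xffflSxUxU ⇒ xffflXxUxUxU   [S -> X x U]
xffflXxUxUxU ⇒ xffflfxUxUxU   [X -> f]
xffflfxUxUxU ⇒ xffflfxlxUxU   [U -> l]
xffflfxlxUxU ⇒ xffflfxlxlxU   [U -> l]
xffflfxlxlxU ⇒ xffflfxlxlxl   [U -> l]

S ⇒ XxU ⇒ xUxU ⇒ xfPSxU ⇒ xffSxU ⇒ xffXxUxU ⇒ xffXlSxUxU ⇒ xffflSxUxU ⇒ xffflXxUxUxU ⇒ xffflfxUxUxU ⇒ xffflfxlxUxU ⇒ xffflfxlxlxU ⇒ xffflfxlxlxl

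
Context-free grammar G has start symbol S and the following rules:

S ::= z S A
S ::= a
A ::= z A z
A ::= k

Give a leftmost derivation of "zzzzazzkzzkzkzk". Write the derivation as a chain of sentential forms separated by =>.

S=>zSA=>zzSAA=>zzzSAAA=>zzzzSAAAA=>zzzzaAAAA=>zzzzazAzAAA=>zzzzazzAzzAAA=>zzzzazzkzzAAA=>zzzzazzkzzkAA=>zzzzazzkzzkzAzA=>zzzzazzkzzkzkzA=>zzzzazzkzzkzkzk

S => zSA   [S ::= z S A]
zSA => zzSAA   [S ::= z S A]
zzSAA => zzzSAAA   [S ::= z S A]
zzzSAAA => zzzzSAAAA   [S ::= z S A]
zzzzSAAAA => zzzzaAAAA   [S ::= a]
zzzzaAAAA => zzzzazAzAAA   [A ::= z A z]
zzzzazAzAAA => zzzzazzAzzAAA   [A ::= z A z]
zzzzazzAzzAAA => zzzzazzkzzAAA   [A ::= k]
zzzzazzkzzAAA => zzzzazzkzzkAA   [A ::= k]
zzzzazzkzzkAA => zzzzazzkzzkzAzA   [A ::= z A z]
zzzzazzkzzkzAzA => zzzzazzkzzkzkzA   [A ::= k]
zzzzazzkzzkzkzA => zzzzazzkzzkzkzk   [A ::= k]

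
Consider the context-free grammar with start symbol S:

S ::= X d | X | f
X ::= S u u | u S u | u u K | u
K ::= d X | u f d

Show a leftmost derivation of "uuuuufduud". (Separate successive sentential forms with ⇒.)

S ⇒ Xd ⇒ uSud ⇒ uXud ⇒ uuSuud ⇒ uuXuud ⇒ uuuuKuud ⇒ uuuuufduud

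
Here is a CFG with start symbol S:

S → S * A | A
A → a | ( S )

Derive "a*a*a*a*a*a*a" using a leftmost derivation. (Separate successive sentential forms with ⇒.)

S ⇒ S*A   [S → S * A]
S*A ⇒ S*A*A   [S → S * A]
S*A*A ⇒ S*A*A*A   [S → S * A]
S*A*A*A ⇒ S*A*A*A*A   [S → S * A]
S*A*A*A*A ⇒ S*A*A*A*A*A   [S → S * A]
S*A*A*A*A*A ⇒ S*A*A*A*A*A*A   [S → S * A]
S*A*A*A*A*A*A ⇒ A*A*A*A*A*A*A   [S → A]
A*A*A*A*A*A*A ⇒ a*A*A*A*A*A*A   [A → a]
a*A*A*A*A*A*A ⇒ a*a*A*A*A*A*A   [A → a]
a*a*A*A*A*A*A ⇒ a*a*a*A*A*A*A   [A → a]
a*a*a*A*A*A*A ⇒ a*a*a*a*A*A*A   [A → a]
a*a*a*a*A*A*A ⇒ a*a*a*a*a*A*A   [A → a]
a*a*a*a*a*A*A ⇒ a*a*a*a*a*a*A   [A → a]
a*a*a*a*a*a*A ⇒ a*a*a*a*a*a*a   [A → a]

S⇒S*A⇒S*A*A⇒S*A*A*A⇒S*A*A*A*A⇒S*A*A*A*A*A⇒S*A*A*A*A*A*A⇒A*A*A*A*A*A*A⇒a*A*A*A*A*A*A⇒a*a*A*A*A*A*A⇒a*a*a*A*A*A*A⇒a*a*a*a*A*A*A⇒a*a*a*a*a*A*A⇒a*a*a*a*a*a*A⇒a*a*a*a*a*a*a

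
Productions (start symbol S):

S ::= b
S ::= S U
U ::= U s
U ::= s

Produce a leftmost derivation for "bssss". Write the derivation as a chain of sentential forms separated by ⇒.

S⇒SU⇒SUU⇒bUU⇒bUsU⇒bUssU⇒bsssU⇒bssss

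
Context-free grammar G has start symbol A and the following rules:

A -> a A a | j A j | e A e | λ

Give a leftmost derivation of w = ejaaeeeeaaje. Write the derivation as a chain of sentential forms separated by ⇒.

A ⇒ eAe ⇒ ejAje ⇒ ejaAaje ⇒ ejaaAaaje ⇒ ejaaeAeaaje ⇒ ejaaeeAeeaaje ⇒ ejaaeeeeaaje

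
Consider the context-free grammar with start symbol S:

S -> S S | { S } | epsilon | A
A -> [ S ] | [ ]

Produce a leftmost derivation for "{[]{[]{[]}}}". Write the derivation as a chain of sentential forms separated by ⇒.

S ⇒ {S}   [S -> { S }]
{S} ⇒ {SS}   [S -> S S]
{SS} ⇒ {SSS}   [S -> S S]
{SSS} ⇒ {ASS}   [S -> A]
{ASS} ⇒ {[S]SS}   [A -> [ S ]]
{[S]SS} ⇒ {[]SS}   [S -> epsilon]
{[]SS} ⇒ {[]S}   [S -> epsilon]
{[]S} ⇒ {[]{S}}   [S -> { S }]
{[]{S}} ⇒ {[]{SS}}   [S -> S S]
{[]{SS}} ⇒ {[]{AS}}   [S -> A]
{[]{AS}} ⇒ {[]{[]S}}   [A -> [ ]]
{[]{[]S}} ⇒ {[]{[]{S}}}   [S -> { S }]
{[]{[]{S}}} ⇒ {[]{[]{A}}}   [S -> A]
{[]{[]{A}}} ⇒ {[]{[]{[]}}}   [A -> [ ]]

S ⇒ {S} ⇒ {SS} ⇒ {SSS} ⇒ {ASS} ⇒ {[S]SS} ⇒ {[]SS} ⇒ {[]S} ⇒ {[]{S}} ⇒ {[]{SS}} ⇒ {[]{AS}} ⇒ {[]{[]S}} ⇒ {[]{[]{S}}} ⇒ {[]{[]{A}}} ⇒ {[]{[]{[]}}}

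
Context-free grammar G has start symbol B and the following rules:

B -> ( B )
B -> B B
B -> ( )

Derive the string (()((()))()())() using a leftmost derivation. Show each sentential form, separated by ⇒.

B ⇒ BB   [B -> B B]
BB ⇒ (B)B   [B -> ( B )]
(B)B ⇒ (BB)B   [B -> B B]
(BB)B ⇒ (BBB)B   [B -> B B]
(BBB)B ⇒ (BBBB)B   [B -> B B]
(BBBB)B ⇒ (()BBB)B   [B -> ( )]
(()BBB)B ⇒ (()(B)BB)B   [B -> ( B )]
(()(B)BB)B ⇒ (()((B))BB)B   [B -> ( B )]
(()((B))BB)B ⇒ (()((()))BB)B   [B -> ( )]
(()((()))BB)B ⇒ (()((()))()B)B   [B -> ( )]
(()((()))()B)B ⇒ (()((()))()())B   [B -> ( )]
(()((()))()())B ⇒ (()((()))()())()   [B -> ( )]

B ⇒ BB ⇒ (B)B ⇒ (BB)B ⇒ (BBB)B ⇒ (BBBB)B ⇒ (()BBB)B ⇒ (()(B)BB)B ⇒ (()((B))BB)B ⇒ (()((()))BB)B ⇒ (()((()))()B)B ⇒ (()((()))()())B ⇒ (()((()))()())()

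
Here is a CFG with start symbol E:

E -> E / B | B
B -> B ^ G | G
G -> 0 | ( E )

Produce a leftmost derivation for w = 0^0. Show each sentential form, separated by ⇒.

E ⇒ B ⇒ B^G ⇒ G^G ⇒ 0^G ⇒ 0^0

E ⇒ B   [E -> B]
B ⇒ B^G   [B -> B ^ G]
B^G ⇒ G^G   [B -> G]
G^G ⇒ 0^G   [G -> 0]
0^G ⇒ 0^0   [G -> 0]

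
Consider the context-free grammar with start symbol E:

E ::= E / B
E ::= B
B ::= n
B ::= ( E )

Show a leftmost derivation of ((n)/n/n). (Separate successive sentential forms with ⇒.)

E ⇒ B   [E ::= B]
B ⇒ (E)   [B ::= ( E )]
(E) ⇒ (E/B)   [E ::= E / B]
(E/B) ⇒ (E/B/B)   [E ::= E / B]
(E/B/B) ⇒ (B/B/B)   [E ::= B]
(B/B/B) ⇒ ((E)/B/B)   [B ::= ( E )]
((E)/B/B) ⇒ ((B)/B/B)   [E ::= B]
((B)/B/B) ⇒ ((n)/B/B)   [B ::= n]
((n)/B/B) ⇒ ((n)/n/B)   [B ::= n]
((n)/n/B) ⇒ ((n)/n/n)   [B ::= n]

E⇒B⇒(E)⇒(E/B)⇒(E/B/B)⇒(B/B/B)⇒((E)/B/B)⇒((B)/B/B)⇒((n)/B/B)⇒((n)/n/B)⇒((n)/n/n)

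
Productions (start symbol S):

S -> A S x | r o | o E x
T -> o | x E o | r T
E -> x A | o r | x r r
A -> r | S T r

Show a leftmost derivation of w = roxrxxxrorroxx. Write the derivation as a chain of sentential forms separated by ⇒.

S ⇒ ASx   [S -> A S x]
ASx ⇒ rSx   [A -> r]
rSx ⇒ rASxx   [S -> A S x]
rASxx ⇒ rSTrSxx   [A -> S T r]
rSTrSxx ⇒ roExTrSxx   [S -> o E x]
roExTrSxx ⇒ roxAxTrSxx   [E -> x A]
roxAxTrSxx ⇒ roxrxTrSxx   [A -> r]
roxrxTrSxx ⇒ roxrxxEorSxx   [T -> x E o]
roxrxxEorSxx ⇒ roxrxxxAorSxx   [E -> x A]
roxrxxxAorSxx ⇒ roxrxxxrorSxx   [A -> r]
roxrxxxrorSxx ⇒ roxrxxxrorroxx   [S -> r o]

S⇒ASx⇒rSx⇒rASxx⇒rSTrSxx⇒roExTrSxx⇒roxAxTrSxx⇒roxrxTrSxx⇒roxrxxEorSxx⇒roxrxxxAorSxx⇒roxrxxxrorSxx⇒roxrxxxrorroxx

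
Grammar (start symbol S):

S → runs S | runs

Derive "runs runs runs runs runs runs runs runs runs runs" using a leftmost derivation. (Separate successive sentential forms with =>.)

S => runs S => runs runs S => runs runs runs S => runs runs runs runs S => runs runs runs runs runs S => runs runs runs runs runs runs S => runs runs runs runs runs runs runs S => runs runs runs runs runs runs runs runs S => runs runs runs runs runs runs runs runs runs S => runs runs runs runs runs runs runs runs runs runs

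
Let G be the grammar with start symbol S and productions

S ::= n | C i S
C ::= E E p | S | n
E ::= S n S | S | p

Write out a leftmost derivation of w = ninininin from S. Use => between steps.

S => CiS => SiS => niS => niCiS => niSiS => niCiSiS => niSiSiS => niCiSiSiS => niniSiSiS => nininiSiS => ninininiS => ninininin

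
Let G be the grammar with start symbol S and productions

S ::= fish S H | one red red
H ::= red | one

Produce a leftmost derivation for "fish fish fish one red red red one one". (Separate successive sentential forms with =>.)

S => fish S H   [S ::= fish S H]
fish S H => fish fish S H H   [S ::= fish S H]
fish fish S H H => fish fish fish S H H H   [S ::= fish S H]
fish fish fish S H H H => fish fish fish one red red H H H   [S ::= one red red]
fish fish fish one red red H H H => fish fish fish one red red red H H   [H ::= red]
fish fish fish one red red red H H => fish fish fish one red red red one H   [H ::= one]
fish fish fish one red red red one H => fish fish fish one red red red one one   [H ::= one]

S => fish S H => fish fish S H H => fish fish fish S H H H => fish fish fish one red red H H H => fish fish fish one red red red H H => fish fish fish one red red red one H => fish fish fish one red red red one one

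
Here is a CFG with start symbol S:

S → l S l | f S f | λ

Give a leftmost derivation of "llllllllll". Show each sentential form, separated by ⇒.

S⇒lSl⇒llSll⇒lllSlll⇒llllSllll⇒lllllSlllll⇒llllllllll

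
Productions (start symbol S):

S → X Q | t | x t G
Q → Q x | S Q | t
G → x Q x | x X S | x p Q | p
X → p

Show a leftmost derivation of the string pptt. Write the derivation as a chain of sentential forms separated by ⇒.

S ⇒ XQ ⇒ pQ ⇒ pSQ ⇒ pXQQ ⇒ ppQQ ⇒ pptQ ⇒ pptt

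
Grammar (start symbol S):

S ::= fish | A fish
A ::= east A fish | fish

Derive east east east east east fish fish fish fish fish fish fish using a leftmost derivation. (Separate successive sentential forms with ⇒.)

S ⇒ A fish ⇒ east A fish fish ⇒ east east A fish fish fish ⇒ east east east A fish fish fish fish ⇒ east east east east A fish fish fish fish fish ⇒ east east east east east A fish fish fish fish fish fish ⇒ east east east east east fish fish fish fish fish fish fish

S ⇒ A fish   [S ::= A fish]
A fish ⇒ east A fish fish   [A ::= east A fish]
east A fish fish ⇒ east east A fish fish fish   [A ::= east A fish]
east east A fish fish fish ⇒ east east east A fish fish fish fish   [A ::= east A fish]
east east east A fish fish fish fish ⇒ east east east east A fish fish fish fish fish   [A ::= east A fish]
east east east east A fish fish fish fish fish ⇒ east east east east east A fish fish fish fish fish fish   [A ::= east A fish]
east east east east east A fish fish fish fish fish fish ⇒ east east east east east fish fish fish fish fish fish fish   [A ::= fish]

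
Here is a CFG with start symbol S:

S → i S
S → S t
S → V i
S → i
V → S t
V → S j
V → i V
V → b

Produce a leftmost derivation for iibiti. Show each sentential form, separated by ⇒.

S⇒Vi⇒Sti⇒Viti⇒iViti⇒iiViti⇒iibiti

S ⇒ Vi   [S → V i]
Vi ⇒ Sti   [V → S t]
Sti ⇒ Viti   [S → V i]
Viti ⇒ iViti   [V → i V]
iViti ⇒ iiViti   [V → i V]
iiViti ⇒ iibiti   [V → b]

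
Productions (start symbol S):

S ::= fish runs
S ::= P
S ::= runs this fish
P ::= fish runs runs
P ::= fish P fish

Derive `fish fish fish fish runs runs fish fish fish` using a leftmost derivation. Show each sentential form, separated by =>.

S => P   [S ::= P]
P => fish P fish   [P ::= fish P fish]
fish P fish => fish fish P fish fish   [P ::= fish P fish]
fish fish P fish fish => fish fish fish P fish fish fish   [P ::= fish P fish]
fish fish fish P fish fish fish => fish fish fish fish runs runs fish fish fish   [P ::= fish runs runs]

S => P => fish P fish => fish fish P fish fish => fish fish fish P fish fish fish => fish fish fish fish runs runs fish fish fish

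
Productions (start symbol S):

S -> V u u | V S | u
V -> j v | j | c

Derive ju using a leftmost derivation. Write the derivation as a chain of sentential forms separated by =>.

S => VS   [S -> V S]
VS => jS   [V -> j]
jS => ju   [S -> u]

S => VS => jS => ju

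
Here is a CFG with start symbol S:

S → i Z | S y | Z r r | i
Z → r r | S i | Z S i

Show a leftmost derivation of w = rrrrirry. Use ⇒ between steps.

S⇒Sy⇒Zrry⇒Sirry⇒Zrrirry⇒rrrrirry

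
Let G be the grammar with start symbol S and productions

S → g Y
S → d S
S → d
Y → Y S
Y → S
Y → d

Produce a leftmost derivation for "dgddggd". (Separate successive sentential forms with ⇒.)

S ⇒ dS ⇒ dgY ⇒ dgS ⇒ dgdS ⇒ dgddS ⇒ dgddgY ⇒ dgddgS ⇒ dgddggY ⇒ dgddggd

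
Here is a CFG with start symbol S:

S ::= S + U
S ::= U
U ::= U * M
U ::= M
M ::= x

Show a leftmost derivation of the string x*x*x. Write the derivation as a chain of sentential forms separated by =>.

S => U   [S ::= U]
U => U*M   [U ::= U * M]
U*M => U*M*M   [U ::= U * M]
U*M*M => M*M*M   [U ::= M]
M*M*M => x*M*M   [M ::= x]
x*M*M => x*x*M   [M ::= x]
x*x*M => x*x*x   [M ::= x]

S=>U=>U*M=>U*M*M=>M*M*M=>x*M*M=>x*x*M=>x*x*x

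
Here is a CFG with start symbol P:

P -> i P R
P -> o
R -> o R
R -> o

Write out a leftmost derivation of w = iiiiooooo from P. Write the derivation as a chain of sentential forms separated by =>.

P => iPR => iiPRR => iiiPRRR => iiiiPRRRR => iiiioRRRR => iiiiooRRR => iiiioooRR => iiiiooooR => iiiiooooo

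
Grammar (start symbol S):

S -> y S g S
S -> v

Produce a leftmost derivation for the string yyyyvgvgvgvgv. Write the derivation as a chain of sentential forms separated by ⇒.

S ⇒ ySgS   [S -> y S g S]
ySgS ⇒ yySgSgS   [S -> y S g S]
yySgSgS ⇒ yyySgSgSgS   [S -> y S g S]
yyySgSgSgS ⇒ yyyySgSgSgSgS   [S -> y S g S]
yyyySgSgSgSgS ⇒ yyyyvgSgSgSgS   [S -> v]
yyyyvgSgSgSgS ⇒ yyyyvgvgSgSgS   [S -> v]
yyyyvgvgSgSgS ⇒ yyyyvgvgvgSgS   [S -> v]
yyyyvgvgvgSgS ⇒ yyyyvgvgvgvgS   [S -> v]
yyyyvgvgvgvgS ⇒ yyyyvgvgvgvgv   [S -> v]

S⇒ySgS⇒yySgSgS⇒yyySgSgSgS⇒yyyySgSgSgSgS⇒yyyyvgSgSgSgS⇒yyyyvgvgSgSgS⇒yyyyvgvgvgSgS⇒yyyyvgvgvgvgS⇒yyyyvgvgvgvgv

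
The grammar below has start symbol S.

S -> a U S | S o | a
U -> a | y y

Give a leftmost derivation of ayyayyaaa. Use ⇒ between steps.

S ⇒ aUS   [S -> a U S]
aUS ⇒ ayyS   [U -> y y]
ayyS ⇒ ayyaUS   [S -> a U S]
ayyaUS ⇒ ayyayyS   [U -> y y]
ayyayyS ⇒ ayyayyaUS   [S -> a U S]
ayyayyaUS ⇒ ayyayyaaS   [U -> a]
ayyayyaaS ⇒ ayyayyaaa   [S -> a]

S ⇒ aUS ⇒ ayyS ⇒ ayyaUS ⇒ ayyayyS ⇒ ayyayyaUS ⇒ ayyayyaaS ⇒ ayyayyaaa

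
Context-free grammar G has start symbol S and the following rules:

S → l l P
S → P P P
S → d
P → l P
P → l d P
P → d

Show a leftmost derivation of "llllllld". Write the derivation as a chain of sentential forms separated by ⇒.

S⇒llP⇒lllP⇒llllP⇒lllllP⇒llllllP⇒lllllllP⇒llllllld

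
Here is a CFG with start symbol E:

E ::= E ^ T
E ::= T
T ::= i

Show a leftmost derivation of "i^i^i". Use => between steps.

E => E^T => E^T^T => T^T^T => i^T^T => i^i^T => i^i^i

E => E^T   [E ::= E ^ T]
E^T => E^T^T   [E ::= E ^ T]
E^T^T => T^T^T   [E ::= T]
T^T^T => i^T^T   [T ::= i]
i^T^T => i^i^T   [T ::= i]
i^i^T => i^i^i   [T ::= i]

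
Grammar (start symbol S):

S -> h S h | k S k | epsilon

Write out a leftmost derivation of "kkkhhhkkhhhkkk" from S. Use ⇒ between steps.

S ⇒ kSk   [S -> k S k]
kSk ⇒ kkSkk   [S -> k S k]
kkSkk ⇒ kkkSkkk   [S -> k S k]
kkkSkkk ⇒ kkkhShkkk   [S -> h S h]
kkkhShkkk ⇒ kkkhhShhkkk   [S -> h S h]
kkkhhShhkkk ⇒ kkkhhhShhhkkk   [S -> h S h]
kkkhhhShhhkkk ⇒ kkkhhhkSkhhhkkk   [S -> k S k]
kkkhhhkSkhhhkkk ⇒ kkkhhhkkhhhkkk   [S -> epsilon]

S ⇒ kSk ⇒ kkSkk ⇒ kkkSkkk ⇒ kkkhShkkk ⇒ kkkhhShhkkk ⇒ kkkhhhShhhkkk ⇒ kkkhhhkSkhhhkkk ⇒ kkkhhhkkhhhkkk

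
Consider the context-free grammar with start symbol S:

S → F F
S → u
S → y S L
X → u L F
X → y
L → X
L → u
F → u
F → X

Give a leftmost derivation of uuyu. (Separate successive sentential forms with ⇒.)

S ⇒ FF ⇒ XF ⇒ uLFF ⇒ uuFF ⇒ uuXF ⇒ uuyF ⇒ uuyu

S ⇒ FF   [S → F F]
FF ⇒ XF   [F → X]
XF ⇒ uLFF   [X → u L F]
uLFF ⇒ uuFF   [L → u]
uuFF ⇒ uuXF   [F → X]
uuXF ⇒ uuyF   [X → y]
uuyF ⇒ uuyu   [F → u]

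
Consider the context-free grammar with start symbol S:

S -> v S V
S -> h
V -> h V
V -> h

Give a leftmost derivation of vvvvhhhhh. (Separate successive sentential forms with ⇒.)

S ⇒ vSV ⇒ vvSVV ⇒ vvvSVVV ⇒ vvvvSVVVV ⇒ vvvvhVVVV ⇒ vvvvhhVVV ⇒ vvvvhhhVV ⇒ vvvvhhhhV ⇒ vvvvhhhhh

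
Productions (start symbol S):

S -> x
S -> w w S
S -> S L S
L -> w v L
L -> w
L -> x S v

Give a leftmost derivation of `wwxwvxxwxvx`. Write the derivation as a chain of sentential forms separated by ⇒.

S ⇒ wwS ⇒ wwSLS ⇒ wwxLS ⇒ wwxwvLS ⇒ wwxwvxSvS ⇒ wwxwvxSLSvS ⇒ wwxwvxxLSvS ⇒ wwxwvxxwSvS ⇒ wwxwvxxwxvS ⇒ wwxwvxxwxvx

S ⇒ wwS   [S -> w w S]
wwS ⇒ wwSLS   [S -> S L S]
wwSLS ⇒ wwxLS   [S -> x]
wwxLS ⇒ wwxwvLS   [L -> w v L]
wwxwvLS ⇒ wwxwvxSvS   [L -> x S v]
wwxwvxSvS ⇒ wwxwvxSLSvS   [S -> S L S]
wwxwvxSLSvS ⇒ wwxwvxxLSvS   [S -> x]
wwxwvxxLSvS ⇒ wwxwvxxwSvS   [L -> w]
wwxwvxxwSvS ⇒ wwxwvxxwxvS   [S -> x]
wwxwvxxwxvS ⇒ wwxwvxxwxvx   [S -> x]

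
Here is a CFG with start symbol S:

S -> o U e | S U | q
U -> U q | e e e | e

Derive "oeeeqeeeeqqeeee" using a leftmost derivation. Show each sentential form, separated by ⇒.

S ⇒ SU   [S -> S U]
SU ⇒ SUU   [S -> S U]
SUU ⇒ SUUU   [S -> S U]
SUUU ⇒ oUeUUU   [S -> o U e]
oUeUUU ⇒ oUqeUUU   [U -> U q]
oUqeUUU ⇒ oeeeqeUUU   [U -> e e e]
oeeeqeUUU ⇒ oeeeqeUqUU   [U -> U q]
oeeeqeUqUU ⇒ oeeeqeUqqUU   [U -> U q]
oeeeqeUqqUU ⇒ oeeeqeeeeqqUU   [U -> e e e]
oeeeqeeeeqqUU ⇒ oeeeqeeeeqqeeeU   [U -> e e e]
oeeeqeeeeqqeeeU ⇒ oeeeqeeeeqqeeee   [U -> e]

S ⇒ SU ⇒ SUU ⇒ SUUU ⇒ oUeUUU ⇒ oUqeUUU ⇒ oeeeqeUUU ⇒ oeeeqeUqUU ⇒ oeeeqeUqqUU ⇒ oeeeqeeeeqqUU ⇒ oeeeqeeeeqqeeeU ⇒ oeeeqeeeeqqeeee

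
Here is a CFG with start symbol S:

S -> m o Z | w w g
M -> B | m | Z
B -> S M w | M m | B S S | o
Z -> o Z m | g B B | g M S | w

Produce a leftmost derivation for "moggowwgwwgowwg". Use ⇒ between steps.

S ⇒ moZ ⇒ mogMS ⇒ mogZS ⇒ moggBBS ⇒ moggBSSBS ⇒ moggoSSBS ⇒ moggowwgSBS ⇒ moggowwgwwgBS ⇒ moggowwgwwgoS ⇒ moggowwgwwgowwg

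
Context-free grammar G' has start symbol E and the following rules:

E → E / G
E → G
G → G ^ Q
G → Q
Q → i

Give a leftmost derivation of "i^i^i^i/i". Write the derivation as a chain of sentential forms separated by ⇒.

E ⇒ E/G ⇒ G/G ⇒ G^Q/G ⇒ G^Q^Q/G ⇒ G^Q^Q^Q/G ⇒ Q^Q^Q^Q/G ⇒ i^Q^Q^Q/G ⇒ i^i^Q^Q/G ⇒ i^i^i^Q/G ⇒ i^i^i^i/G ⇒ i^i^i^i/Q ⇒ i^i^i^i/i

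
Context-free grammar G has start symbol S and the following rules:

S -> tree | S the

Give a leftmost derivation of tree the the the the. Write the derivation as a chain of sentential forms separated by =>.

S => S the => S the the => S the the the => S the the the the => tree the the the the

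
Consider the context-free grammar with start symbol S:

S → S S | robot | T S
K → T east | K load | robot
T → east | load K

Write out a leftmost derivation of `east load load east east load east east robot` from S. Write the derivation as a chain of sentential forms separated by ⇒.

S ⇒ T S ⇒ east S ⇒ east T S ⇒ east load K S ⇒ east load T east S ⇒ east load load K east S ⇒ east load load K load east S ⇒ east load load T east load east S ⇒ east load load east east load east S ⇒ east load load east east load east T S ⇒ east load load east east load east east S ⇒ east load load east east load east east robot

S ⇒ T S   [S → T S]
T S ⇒ east S   [T → east]
east S ⇒ east T S   [S → T S]
east T S ⇒ east load K S   [T → load K]
east load K S ⇒ east load T east S   [K → T east]
east load T east S ⇒ east load load K east S   [T → load K]
east load load K east S ⇒ east load load K load east S   [K → K load]
east load load K load east S ⇒ east load load T east load east S   [K → T east]
east load load T east load east S ⇒ east load load east east load east S   [T → east]
east load load east east load east S ⇒ east load load east east load east T S   [S → T S]
east load load east east load east T S ⇒ east load load east east load east east S   [T → east]
east load load east east load east east S ⇒ east load load east east load east east robot   [S → robot]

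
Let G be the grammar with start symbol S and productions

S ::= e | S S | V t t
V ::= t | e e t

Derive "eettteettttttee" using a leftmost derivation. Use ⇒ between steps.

S ⇒ SS ⇒ SSS ⇒ VttSS ⇒ eetttSS ⇒ eetttVttS ⇒ eettteetttS ⇒ eettteetttSS ⇒ eettteetttVttS ⇒ eettteettttttS ⇒ eettteettttttSS ⇒ eettteetttttteS ⇒ eettteettttttee

S ⇒ SS   [S ::= S S]
SS ⇒ SSS   [S ::= S S]
SSS ⇒ VttSS   [S ::= V t t]
VttSS ⇒ eetttSS   [V ::= e e t]
eetttSS ⇒ eetttVttS   [S ::= V t t]
eetttVttS ⇒ eettteetttS   [V ::= e e t]
eettteetttS ⇒ eettteetttSS   [S ::= S S]
eettteetttSS ⇒ eettteetttVttS   [S ::= V t t]
eettteetttVttS ⇒ eettteettttttS   [V ::= t]
eettteettttttS ⇒ eettteettttttSS   [S ::= S S]
eettteettttttSS ⇒ eettteetttttteS   [S ::= e]
eettteetttttteS ⇒ eettteettttttee   [S ::= e]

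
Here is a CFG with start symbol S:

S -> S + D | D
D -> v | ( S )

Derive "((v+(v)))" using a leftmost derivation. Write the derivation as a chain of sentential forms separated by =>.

S => D   [S -> D]
D => (S)   [D -> ( S )]
(S) => (D)   [S -> D]
(D) => ((S))   [D -> ( S )]
((S)) => ((S+D))   [S -> S + D]
((S+D)) => ((D+D))   [S -> D]
((D+D)) => ((v+D))   [D -> v]
((v+D)) => ((v+(S)))   [D -> ( S )]
((v+(S))) => ((v+(D)))   [S -> D]
((v+(D))) => ((v+(v)))   [D -> v]

S=>D=>(S)=>(D)=>((S))=>((S+D))=>((D+D))=>((v+D))=>((v+(S)))=>((v+(D)))=>((v+(v)))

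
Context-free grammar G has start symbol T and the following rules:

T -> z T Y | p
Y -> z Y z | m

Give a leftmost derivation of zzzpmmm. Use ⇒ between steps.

T ⇒ zTY ⇒ zzTYY ⇒ zzzTYYY ⇒ zzzpYYY ⇒ zzzpmYY ⇒ zzzpmmY ⇒ zzzpmmm

T ⇒ zTY   [T -> z T Y]
zTY ⇒ zzTYY   [T -> z T Y]
zzTYY ⇒ zzzTYYY   [T -> z T Y]
zzzTYYY ⇒ zzzpYYY   [T -> p]
zzzpYYY ⇒ zzzpmYY   [Y -> m]
zzzpmYY ⇒ zzzpmmY   [Y -> m]
zzzpmmY ⇒ zzzpmmm   [Y -> m]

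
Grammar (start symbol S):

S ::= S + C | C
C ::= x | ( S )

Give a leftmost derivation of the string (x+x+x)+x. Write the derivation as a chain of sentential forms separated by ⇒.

S ⇒ S+C   [S ::= S + C]
S+C ⇒ C+C   [S ::= C]
C+C ⇒ (S)+C   [C ::= ( S )]
(S)+C ⇒ (S+C)+C   [S ::= S + C]
(S+C)+C ⇒ (S+C+C)+C   [S ::= S + C]
(S+C+C)+C ⇒ (C+C+C)+C   [S ::= C]
(C+C+C)+C ⇒ (x+C+C)+C   [C ::= x]
(x+C+C)+C ⇒ (x+x+C)+C   [C ::= x]
(x+x+C)+C ⇒ (x+x+x)+C   [C ::= x]
(x+x+x)+C ⇒ (x+x+x)+x   [C ::= x]

S⇒S+C⇒C+C⇒(S)+C⇒(S+C)+C⇒(S+C+C)+C⇒(C+C+C)+C⇒(x+C+C)+C⇒(x+x+C)+C⇒(x+x+x)+C⇒(x+x+x)+x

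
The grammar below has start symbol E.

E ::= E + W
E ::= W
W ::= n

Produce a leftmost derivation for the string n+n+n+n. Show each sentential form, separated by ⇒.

E⇒E+W⇒E+W+W⇒E+W+W+W⇒W+W+W+W⇒n+W+W+W⇒n+n+W+W⇒n+n+n+W⇒n+n+n+n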